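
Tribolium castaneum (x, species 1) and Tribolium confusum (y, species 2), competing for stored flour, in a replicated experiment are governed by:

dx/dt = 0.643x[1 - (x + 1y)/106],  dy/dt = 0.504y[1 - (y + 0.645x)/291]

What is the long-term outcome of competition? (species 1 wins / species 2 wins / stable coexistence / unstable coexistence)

Compare the nullcline intercepts: K1/α12 = 106/1 = 106 < K2 = 291; K2/α21 = 291/0.645 = 451 > K1 = 106.
Since the inequalities point opposite ways, species 2 can invade but species 1 cannot.

species 2 excludes species 1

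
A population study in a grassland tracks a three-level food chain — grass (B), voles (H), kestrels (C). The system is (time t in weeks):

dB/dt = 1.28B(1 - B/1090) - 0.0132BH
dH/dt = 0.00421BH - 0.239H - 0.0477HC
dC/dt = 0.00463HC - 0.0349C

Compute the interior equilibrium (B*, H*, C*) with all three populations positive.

B* ≈ 1010, H* ≈ 7.54, C* ≈ 83.7

From dC/dt = 0: 0.00463H* = 0.0349, so H* = 7.54.
From dB/dt = 0: 1.28(1 - B*/1090) = 0.0132·7.54, giving B* = 1090·(1 - 0.0777) = 1010.
From dH/dt = 0: 0.00421·1010 - 0.239 = 0.0477C*, so C* = 3.99/0.0477 = 83.7.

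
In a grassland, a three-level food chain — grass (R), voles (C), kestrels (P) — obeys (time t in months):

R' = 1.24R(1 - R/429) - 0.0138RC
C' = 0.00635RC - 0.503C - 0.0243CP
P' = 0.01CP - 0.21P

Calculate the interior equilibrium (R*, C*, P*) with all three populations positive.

R* ≈ 329, C* ≈ 21, P* ≈ 65.2

From dP/dt = 0: 0.01C* = 0.21, so C* = 21.
From dR/dt = 0: 1.24(1 - R*/429) = 0.0138·21, giving R* = 429·(1 - 0.234) = 329.
From dC/dt = 0: 0.00635·329 - 0.503 = 0.0243P*, so P* = 1.58/0.0243 = 65.2.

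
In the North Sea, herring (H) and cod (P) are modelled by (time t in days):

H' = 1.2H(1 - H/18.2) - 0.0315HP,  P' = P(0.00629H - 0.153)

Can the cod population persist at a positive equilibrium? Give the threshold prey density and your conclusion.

The predator equation gives dP/dt > 0 only when H > 0.153/0.00629 = 24.3.
Without the predator, H → K = 18.2. Since 18.2 < 24.3, the predator cannot invade.

Threshold H = 24.3; K < 24.3, so no, the predator goes extinct.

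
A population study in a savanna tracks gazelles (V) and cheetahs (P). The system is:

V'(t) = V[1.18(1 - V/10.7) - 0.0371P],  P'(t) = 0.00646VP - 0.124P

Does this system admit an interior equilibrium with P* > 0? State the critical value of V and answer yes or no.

The predator equation gives dP/dt > 0 only when V > 0.124/0.00646 = 19.2.
Without the predator, V → K = 10.7. Since 10.7 < 19.2, the predator cannot invade.

Threshold V = 19.2; K < 19.2, so no, the predator goes extinct.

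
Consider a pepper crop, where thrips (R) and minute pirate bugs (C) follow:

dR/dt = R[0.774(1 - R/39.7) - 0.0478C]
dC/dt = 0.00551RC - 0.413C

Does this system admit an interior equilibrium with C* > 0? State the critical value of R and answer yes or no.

Threshold R = 75; K < 75, so no, the predator goes extinct.

The predator equation gives dC/dt > 0 only when R > 0.413/0.00551 = 75.
Without the predator, R → K = 39.7. Since 39.7 < 75, the predator cannot invade.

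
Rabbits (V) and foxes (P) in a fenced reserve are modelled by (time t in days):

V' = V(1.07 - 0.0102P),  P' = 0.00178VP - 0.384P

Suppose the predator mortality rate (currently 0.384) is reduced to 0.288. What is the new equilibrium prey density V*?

V* ≈ 162

At the interior fixed point, setting dP/dt = 0 with P > 0 fixes V* = (predator death rate)/(VP coefficient) — independent of the other coefficients.
With the change, V* = 0.288/0.00178 = 162; it falls from 216.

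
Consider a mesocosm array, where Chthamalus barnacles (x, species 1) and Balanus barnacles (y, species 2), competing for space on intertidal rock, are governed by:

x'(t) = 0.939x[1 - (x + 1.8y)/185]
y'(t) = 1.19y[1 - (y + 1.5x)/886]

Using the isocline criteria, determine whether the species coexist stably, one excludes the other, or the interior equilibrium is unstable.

Compare the nullcline intercepts: K1/α12 = 185/1.8 = 103 < K2 = 886; K2/α21 = 886/1.5 = 591 > K1 = 185.
Since the inequalities point opposite ways, species 2 can invade but species 1 cannot.

species 2 excludes species 1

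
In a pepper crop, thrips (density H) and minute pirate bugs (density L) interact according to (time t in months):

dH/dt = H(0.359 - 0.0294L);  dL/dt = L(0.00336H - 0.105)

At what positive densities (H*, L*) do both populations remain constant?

Set dL/dt = 0 with L > 0: 0.00336H - 0.105 = 0, so H* = 0.105/0.00336 = 31.2.
Set dH/dt = 0 with H > 0: 0.359 - 0.0294L = 0, so L* = 0.359/0.0294 = 12.2.

H* ≈ 31.2, L* ≈ 12.2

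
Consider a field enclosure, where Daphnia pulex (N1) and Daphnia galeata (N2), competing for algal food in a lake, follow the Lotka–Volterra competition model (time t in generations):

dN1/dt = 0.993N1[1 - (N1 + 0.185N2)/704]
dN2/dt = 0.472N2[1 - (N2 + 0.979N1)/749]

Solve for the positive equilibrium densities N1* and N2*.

Setting both brackets to zero gives the nullclines N1 + 0.185N2 = 704 and 0.979N1 + N2 = 749.
Substituting N2 = 749 - 0.979N1 into the first: N1(1 - 0.185·0.979) = 704 - 0.185·749.
So N1* = 565/0.819 = 690, and then N2* = 749 - 0.979·690 = 73.

N1* ≈ 690, N2* ≈ 73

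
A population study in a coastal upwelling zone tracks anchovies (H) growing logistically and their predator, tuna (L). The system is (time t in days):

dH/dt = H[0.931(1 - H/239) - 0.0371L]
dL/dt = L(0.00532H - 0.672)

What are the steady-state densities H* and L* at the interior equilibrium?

From dL/dt = 0 with L > 0: 0.00532H* = 0.672, so H* = 126.
Substitute into dH/dt = 0: 0.931(1 - 126/239) = 0.0371L*.
The bracket is 0.471, giving L* = 0.439/0.0371 = 11.8.

H* ≈ 126, L* ≈ 11.8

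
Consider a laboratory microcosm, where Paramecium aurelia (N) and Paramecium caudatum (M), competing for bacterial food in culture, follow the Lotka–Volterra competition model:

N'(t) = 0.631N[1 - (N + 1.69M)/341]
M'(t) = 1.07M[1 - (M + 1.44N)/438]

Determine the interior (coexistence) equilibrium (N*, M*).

N* ≈ 278, M* ≈ 37

Setting both brackets to zero gives the nullclines N + 1.69M = 341 and 1.44N + M = 438.
Substituting M = 438 - 1.44N into the first: N(1 - 1.69·1.44) = 341 - 1.69·438.
So N* = -399/-1.43 = 278, and then M* = 438 - 1.44·278 = 37.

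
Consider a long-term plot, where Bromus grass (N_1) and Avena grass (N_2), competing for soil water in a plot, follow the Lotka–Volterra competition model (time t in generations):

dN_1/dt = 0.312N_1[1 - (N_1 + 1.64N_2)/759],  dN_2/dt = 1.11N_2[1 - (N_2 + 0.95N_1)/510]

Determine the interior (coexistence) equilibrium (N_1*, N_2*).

N_1* ≈ 139, N_2* ≈ 378

Setting both brackets to zero gives the nullclines N_1 + 1.64N_2 = 759 and 0.95N_1 + N_2 = 510.
Substituting N_2 = 510 - 0.95N_1 into the first: N_1(1 - 1.64·0.95) = 759 - 1.64·510.
So N_1* = -77.4/-0.558 = 139, and then N_2* = 510 - 0.95·139 = 378.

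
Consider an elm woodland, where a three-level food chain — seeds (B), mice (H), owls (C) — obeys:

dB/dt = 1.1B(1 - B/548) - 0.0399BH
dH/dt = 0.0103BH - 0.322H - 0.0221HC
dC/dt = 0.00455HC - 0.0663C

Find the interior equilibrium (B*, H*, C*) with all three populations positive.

From dC/dt = 0: 0.00455H* = 0.0663, so H* = 14.6.
From dB/dt = 0: 1.1(1 - B*/548) = 0.0399·14.6, giving B* = 548·(1 - 0.529) = 258.
From dH/dt = 0: 0.0103·258 - 0.322 = 0.0221C*, so C* = 2.34/0.0221 = 106.

B* ≈ 258, H* ≈ 14.6, C* ≈ 106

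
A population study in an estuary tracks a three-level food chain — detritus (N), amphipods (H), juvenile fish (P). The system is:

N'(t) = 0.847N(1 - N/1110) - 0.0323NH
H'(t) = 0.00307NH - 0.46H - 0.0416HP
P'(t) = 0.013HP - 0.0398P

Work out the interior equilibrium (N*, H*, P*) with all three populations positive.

N* ≈ 980, H* ≈ 3.06, P* ≈ 61.3

From dP/dt = 0: 0.013H* = 0.0398, so H* = 3.06.
From dN/dt = 0: 0.847(1 - N*/1110) = 0.0323·3.06, giving N* = 1110·(1 - 0.117) = 980.
From dH/dt = 0: 0.00307·980 - 0.46 = 0.0416P*, so P* = 2.55/0.0416 = 61.3.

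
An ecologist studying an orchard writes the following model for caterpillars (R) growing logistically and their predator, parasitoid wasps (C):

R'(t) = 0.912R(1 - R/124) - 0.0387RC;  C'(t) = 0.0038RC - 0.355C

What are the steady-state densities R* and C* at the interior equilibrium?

R* ≈ 93.4, C* ≈ 5.81

From dC/dt = 0 with C > 0: 0.0038R* = 0.355, so R* = 93.4.
Substitute into dR/dt = 0: 0.912(1 - 93.4/124) = 0.0387C*.
The bracket is 0.247, giving C* = 0.225/0.0387 = 5.81.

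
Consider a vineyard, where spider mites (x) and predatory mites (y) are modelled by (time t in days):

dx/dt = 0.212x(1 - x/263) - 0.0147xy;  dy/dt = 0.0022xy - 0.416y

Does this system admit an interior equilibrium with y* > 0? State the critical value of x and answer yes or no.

Threshold x = 189; K > 189, so yes, the predator persists.

The predator equation gives dy/dt > 0 only when x > 0.416/0.0022 = 189.
Without the predator, x → K = 263. Since 263 > 189, the predator can invade and persist.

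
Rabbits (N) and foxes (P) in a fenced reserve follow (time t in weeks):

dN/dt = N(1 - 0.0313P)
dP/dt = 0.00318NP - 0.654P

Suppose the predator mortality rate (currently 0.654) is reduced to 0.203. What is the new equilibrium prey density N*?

N* ≈ 63.8

At the interior fixed point, setting dP/dt = 0 with P > 0 fixes N* = (predator death rate)/(NP coefficient) — independent of the other coefficients.
With the change, N* = 0.203/0.00318 = 63.8; it falls from 206.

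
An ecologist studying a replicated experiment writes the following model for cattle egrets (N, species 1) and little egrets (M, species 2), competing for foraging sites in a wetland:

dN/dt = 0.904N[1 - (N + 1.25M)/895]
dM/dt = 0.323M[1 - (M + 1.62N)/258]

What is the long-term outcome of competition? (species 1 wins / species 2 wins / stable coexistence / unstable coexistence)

species 1 excludes species 2

Compare the nullcline intercepts: K1/α12 = 895/1.25 = 716 > K2 = 258; K2/α21 = 258/1.62 = 159 < K1 = 895.
Since the inequalities point opposite ways, species 1 can invade but species 2 cannot.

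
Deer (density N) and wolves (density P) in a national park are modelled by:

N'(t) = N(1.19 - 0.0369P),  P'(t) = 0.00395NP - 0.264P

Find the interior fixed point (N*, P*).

N* ≈ 66.8, P* ≈ 32.2

Set dP/dt = 0 with P > 0: 0.00395N - 0.264 = 0, so N* = 0.264/0.00395 = 66.8.
Set dN/dt = 0 with N > 0: 1.19 - 0.0369P = 0, so P* = 1.19/0.0369 = 32.2.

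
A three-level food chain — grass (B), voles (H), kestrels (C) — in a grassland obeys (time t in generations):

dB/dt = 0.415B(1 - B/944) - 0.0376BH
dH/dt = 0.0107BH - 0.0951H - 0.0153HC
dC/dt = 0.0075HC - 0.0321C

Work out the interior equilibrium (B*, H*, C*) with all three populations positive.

From dC/dt = 0: 0.0075H* = 0.0321, so H* = 4.28.
From dB/dt = 0: 0.415(1 - B*/944) = 0.0376·4.28, giving B* = 944·(1 - 0.388) = 578.
From dH/dt = 0: 0.0107·578 - 0.0951 = 0.0153C*, so C* = 6.09/0.0153 = 398.

B* ≈ 578, H* ≈ 4.28, C* ≈ 398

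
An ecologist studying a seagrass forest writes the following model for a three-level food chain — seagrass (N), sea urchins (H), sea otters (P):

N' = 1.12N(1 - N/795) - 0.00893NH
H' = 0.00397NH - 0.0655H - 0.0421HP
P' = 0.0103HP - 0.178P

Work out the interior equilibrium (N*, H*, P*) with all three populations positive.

From dP/dt = 0: 0.0103H* = 0.178, so H* = 17.3.
From dN/dt = 0: 1.12(1 - N*/795) = 0.00893·17.3, giving N* = 795·(1 - 0.138) = 685.
From dH/dt = 0: 0.00397·685 - 0.0655 = 0.0421P*, so P* = 2.66/0.0421 = 63.1.

N* ≈ 685, H* ≈ 17.3, P* ≈ 63.1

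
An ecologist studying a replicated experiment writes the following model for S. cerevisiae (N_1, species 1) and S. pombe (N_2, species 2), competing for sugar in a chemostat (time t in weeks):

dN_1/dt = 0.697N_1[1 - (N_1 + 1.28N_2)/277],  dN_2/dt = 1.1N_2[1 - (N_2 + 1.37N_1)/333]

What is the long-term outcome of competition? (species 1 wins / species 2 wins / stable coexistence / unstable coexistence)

unstable coexistence (outcome depends on initial conditions)

Compare the nullcline intercepts: K1/α12 = 277/1.28 = 216 < K2 = 333; K2/α21 = 333/1.37 = 243 < K1 = 277.
Since both are reversed, neither can invade when rare; the interior point is a saddle.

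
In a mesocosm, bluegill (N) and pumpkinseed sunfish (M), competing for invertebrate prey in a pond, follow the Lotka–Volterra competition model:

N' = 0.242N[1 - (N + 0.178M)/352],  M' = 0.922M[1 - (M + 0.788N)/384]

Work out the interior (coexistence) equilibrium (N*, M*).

N* ≈ 330, M* ≈ 124

Setting both brackets to zero gives the nullclines N + 0.178M = 352 and 0.788N + M = 384.
Substituting M = 384 - 0.788N into the first: N(1 - 0.178·0.788) = 352 - 0.178·384.
So N* = 284/0.86 = 330, and then M* = 384 - 0.788·330 = 124.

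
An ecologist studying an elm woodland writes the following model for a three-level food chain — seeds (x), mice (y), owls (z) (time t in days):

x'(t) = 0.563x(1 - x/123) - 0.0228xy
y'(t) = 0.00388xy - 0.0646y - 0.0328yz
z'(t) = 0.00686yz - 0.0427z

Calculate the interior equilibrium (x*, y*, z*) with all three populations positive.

From dz/dt = 0: 0.00686y* = 0.0427, so y* = 6.22.
From dx/dt = 0: 0.563(1 - x*/123) = 0.0228·6.22, giving x* = 123·(1 - 0.252) = 92.
From dy/dt = 0: 0.00388·92 - 0.0646 = 0.0328z*, so z* = 0.292/0.0328 = 8.91.

x* ≈ 92, y* ≈ 6.22, z* ≈ 8.91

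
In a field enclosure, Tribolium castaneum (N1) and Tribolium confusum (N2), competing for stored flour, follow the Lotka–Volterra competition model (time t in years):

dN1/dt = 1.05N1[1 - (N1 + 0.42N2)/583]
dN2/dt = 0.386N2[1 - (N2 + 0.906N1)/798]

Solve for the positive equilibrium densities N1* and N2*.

Setting both brackets to zero gives the nullclines N1 + 0.42N2 = 583 and 0.906N1 + N2 = 798.
Substituting N2 = 798 - 0.906N1 into the first: N1(1 - 0.42·0.906) = 583 - 0.42·798.
So N1* = 248/0.619 = 400, and then N2* = 798 - 0.906·400 = 436.

N1* ≈ 400, N2* ≈ 436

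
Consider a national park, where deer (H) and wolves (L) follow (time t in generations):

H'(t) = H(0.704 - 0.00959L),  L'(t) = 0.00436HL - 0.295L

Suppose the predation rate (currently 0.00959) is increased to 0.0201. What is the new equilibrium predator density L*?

At the interior fixed point, setting dH/dt = 0 with H > 0 fixes L* = (prey growth rate)/(HL coefficient) — independent of the other coefficients.
With the change, L* = 0.704/0.0201 = 35; it falls from 73.4.

L* ≈ 35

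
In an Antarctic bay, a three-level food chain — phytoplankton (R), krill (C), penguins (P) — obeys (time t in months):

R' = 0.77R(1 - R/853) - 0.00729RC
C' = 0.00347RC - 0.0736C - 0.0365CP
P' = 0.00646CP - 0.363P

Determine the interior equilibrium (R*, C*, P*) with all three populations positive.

R* ≈ 399, C* ≈ 56.2, P* ≈ 35.9

From dP/dt = 0: 0.00646C* = 0.363, so C* = 56.2.
From dR/dt = 0: 0.77(1 - R*/853) = 0.00729·56.2, giving R* = 853·(1 - 0.532) = 399.
From dC/dt = 0: 0.00347·399 - 0.0736 = 0.0365P*, so P* = 1.31/0.0365 = 35.9.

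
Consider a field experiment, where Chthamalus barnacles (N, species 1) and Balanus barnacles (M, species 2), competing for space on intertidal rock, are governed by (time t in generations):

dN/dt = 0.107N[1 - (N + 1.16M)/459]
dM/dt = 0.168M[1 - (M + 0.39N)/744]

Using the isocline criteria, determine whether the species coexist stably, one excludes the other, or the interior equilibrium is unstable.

species 2 excludes species 1

Compare the nullcline intercepts: K1/α12 = 459/1.16 = 396 < K2 = 744; K2/α21 = 744/0.39 = 1910 > K1 = 459.
Since the inequalities point opposite ways, species 2 can invade but species 1 cannot.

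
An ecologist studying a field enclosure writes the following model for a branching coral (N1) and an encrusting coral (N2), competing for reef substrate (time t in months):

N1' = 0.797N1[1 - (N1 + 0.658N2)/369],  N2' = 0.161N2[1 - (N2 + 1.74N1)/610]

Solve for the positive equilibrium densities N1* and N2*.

N1* ≈ 223, N2* ≈ 221

Setting both brackets to zero gives the nullclines N1 + 0.658N2 = 369 and 1.74N1 + N2 = 610.
Substituting N2 = 610 - 1.74N1 into the first: N1(1 - 0.658·1.74) = 369 - 0.658·610.
So N1* = -32.4/-0.145 = 223, and then N2* = 610 - 1.74·223 = 221.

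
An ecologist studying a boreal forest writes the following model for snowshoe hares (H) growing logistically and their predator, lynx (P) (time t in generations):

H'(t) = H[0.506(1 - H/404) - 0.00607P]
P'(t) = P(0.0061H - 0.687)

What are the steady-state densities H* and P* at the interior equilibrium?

From dP/dt = 0 with P > 0: 0.0061H* = 0.687, so H* = 113.
Substitute into dH/dt = 0: 0.506(1 - 113/404) = 0.00607P*.
The bracket is 0.721, giving P* = 0.365/0.00607 = 60.1.

H* ≈ 113, P* ≈ 60.1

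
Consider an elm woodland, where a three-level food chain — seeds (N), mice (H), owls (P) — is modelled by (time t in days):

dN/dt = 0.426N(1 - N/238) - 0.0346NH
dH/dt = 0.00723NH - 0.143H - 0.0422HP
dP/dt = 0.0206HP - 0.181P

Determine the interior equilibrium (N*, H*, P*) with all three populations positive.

From dP/dt = 0: 0.0206H* = 0.181, so H* = 8.79.
From dN/dt = 0: 0.426(1 - N*/238) = 0.0346·8.79, giving N* = 238·(1 - 0.714) = 68.2.
From dH/dt = 0: 0.00723·68.2 - 0.143 = 0.0422P*, so P* = 0.35/0.0422 = 8.29.

N* ≈ 68.2, H* ≈ 8.79, P* ≈ 8.29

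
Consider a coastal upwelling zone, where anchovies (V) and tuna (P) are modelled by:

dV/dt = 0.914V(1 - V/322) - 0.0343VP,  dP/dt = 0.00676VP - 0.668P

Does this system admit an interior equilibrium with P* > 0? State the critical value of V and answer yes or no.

Threshold V = 98.8; K > 98.8, so yes, the predator persists.

The predator equation gives dP/dt > 0 only when V > 0.668/0.00676 = 98.8.
Without the predator, V → K = 322. Since 322 > 98.8, the predator can invade and persist.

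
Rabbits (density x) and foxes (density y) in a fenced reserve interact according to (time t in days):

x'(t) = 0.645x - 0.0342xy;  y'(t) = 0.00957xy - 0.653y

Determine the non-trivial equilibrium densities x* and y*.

x* ≈ 68.2, y* ≈ 18.9

Set dy/dt = 0 with y > 0: 0.00957x - 0.653 = 0, so x* = 0.653/0.00957 = 68.2.
Set dx/dt = 0 with x > 0: 0.645 - 0.0342y = 0, so y* = 0.645/0.0342 = 18.9.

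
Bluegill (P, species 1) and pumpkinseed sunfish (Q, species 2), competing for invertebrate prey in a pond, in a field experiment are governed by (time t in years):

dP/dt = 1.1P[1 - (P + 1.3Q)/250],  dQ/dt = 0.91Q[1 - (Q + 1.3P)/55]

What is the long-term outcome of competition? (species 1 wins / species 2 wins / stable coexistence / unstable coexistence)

Compare the nullcline intercepts: K1/α12 = 250/1.3 = 192 > K2 = 55; K2/α21 = 55/1.3 = 42.3 < K1 = 250.
Since the inequalities point opposite ways, species 1 can invade but species 2 cannot.

species 1 excludes species 2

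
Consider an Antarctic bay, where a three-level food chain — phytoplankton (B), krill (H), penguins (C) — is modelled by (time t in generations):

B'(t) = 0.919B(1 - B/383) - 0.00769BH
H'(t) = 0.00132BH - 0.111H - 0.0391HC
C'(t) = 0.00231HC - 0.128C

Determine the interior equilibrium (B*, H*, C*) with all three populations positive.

B* ≈ 205, H* ≈ 55.4, C* ≈ 4.1

From dC/dt = 0: 0.00231H* = 0.128, so H* = 55.4.
From dB/dt = 0: 0.919(1 - B*/383) = 0.00769·55.4, giving B* = 383·(1 - 0.464) = 205.
From dH/dt = 0: 0.00132·205 - 0.111 = 0.0391C*, so C* = 0.16/0.0391 = 4.1.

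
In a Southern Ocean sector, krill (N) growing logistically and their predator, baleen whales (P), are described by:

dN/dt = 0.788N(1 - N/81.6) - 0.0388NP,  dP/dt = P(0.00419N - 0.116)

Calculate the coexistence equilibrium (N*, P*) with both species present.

From dP/dt = 0 with P > 0: 0.00419N* = 0.116, so N* = 27.7.
Substitute into dN/dt = 0: 0.788(1 - 27.7/81.6) = 0.0388P*.
The bracket is 0.661, giving P* = 0.521/0.0388 = 13.4.

N* ≈ 27.7, P* ≈ 13.4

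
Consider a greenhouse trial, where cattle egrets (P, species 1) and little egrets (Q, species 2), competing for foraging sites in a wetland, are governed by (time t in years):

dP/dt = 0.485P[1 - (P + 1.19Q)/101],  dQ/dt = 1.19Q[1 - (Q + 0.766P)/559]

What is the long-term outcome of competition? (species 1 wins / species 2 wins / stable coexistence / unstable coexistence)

species 2 excludes species 1

Compare the nullcline intercepts: K1/α12 = 101/1.19 = 84.9 < K2 = 559; K2/α21 = 559/0.766 = 730 > K1 = 101.
Since the inequalities point opposite ways, species 2 can invade but species 1 cannot.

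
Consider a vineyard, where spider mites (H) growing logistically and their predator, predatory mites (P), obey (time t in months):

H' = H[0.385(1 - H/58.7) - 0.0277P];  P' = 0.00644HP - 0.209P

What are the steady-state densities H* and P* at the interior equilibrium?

H* ≈ 32.5, P* ≈ 6.21

From dP/dt = 0 with P > 0: 0.00644H* = 0.209, so H* = 32.5.
Substitute into dH/dt = 0: 0.385(1 - 32.5/58.7) = 0.0277P*.
The bracket is 0.447, giving P* = 0.172/0.0277 = 6.21.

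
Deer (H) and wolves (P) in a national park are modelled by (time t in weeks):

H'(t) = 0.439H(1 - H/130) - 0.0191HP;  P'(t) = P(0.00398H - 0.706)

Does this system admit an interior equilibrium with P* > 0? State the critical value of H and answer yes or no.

The predator equation gives dP/dt > 0 only when H > 0.706/0.00398 = 177.
Without the predator, H → K = 130. Since 130 < 177, the predator cannot invade.

Threshold H = 177; K < 177, so no, the predator goes extinct.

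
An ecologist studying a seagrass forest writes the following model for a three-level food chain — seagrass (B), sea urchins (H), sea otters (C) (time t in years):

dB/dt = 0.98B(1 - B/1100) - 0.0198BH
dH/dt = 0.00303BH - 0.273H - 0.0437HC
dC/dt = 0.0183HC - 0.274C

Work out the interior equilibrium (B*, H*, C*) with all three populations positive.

B* ≈ 767, H* ≈ 15, C* ≈ 47

From dC/dt = 0: 0.0183H* = 0.274, so H* = 15.
From dB/dt = 0: 0.98(1 - B*/1100) = 0.0198·15, giving B* = 1100·(1 - 0.303) = 767.
From dH/dt = 0: 0.00303·767 - 0.273 = 0.0437C*, so C* = 2.05/0.0437 = 47.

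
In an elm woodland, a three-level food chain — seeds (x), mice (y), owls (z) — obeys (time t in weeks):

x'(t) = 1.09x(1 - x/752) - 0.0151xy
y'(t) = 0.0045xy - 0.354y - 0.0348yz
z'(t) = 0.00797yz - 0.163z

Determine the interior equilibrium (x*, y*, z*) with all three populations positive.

x* ≈ 539, y* ≈ 20.5, z* ≈ 59.5

From dz/dt = 0: 0.00797y* = 0.163, so y* = 20.5.
From dx/dt = 0: 1.09(1 - x*/752) = 0.0151·20.5, giving x* = 752·(1 - 0.283) = 539.
From dy/dt = 0: 0.0045·539 - 0.354 = 0.0348z*, so z* = 2.07/0.0348 = 59.5.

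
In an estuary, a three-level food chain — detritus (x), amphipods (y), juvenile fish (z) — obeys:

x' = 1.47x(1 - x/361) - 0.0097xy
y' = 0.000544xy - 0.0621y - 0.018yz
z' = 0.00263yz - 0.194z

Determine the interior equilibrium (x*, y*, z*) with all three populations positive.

From dz/dt = 0: 0.00263y* = 0.194, so y* = 73.8.
From dx/dt = 0: 1.47(1 - x*/361) = 0.0097·73.8, giving x* = 361·(1 - 0.487) = 185.
From dy/dt = 0: 0.000544·185 - 0.0621 = 0.018z*, so z* = 0.0387/0.018 = 2.15.

x* ≈ 185, y* ≈ 73.8, z* ≈ 2.15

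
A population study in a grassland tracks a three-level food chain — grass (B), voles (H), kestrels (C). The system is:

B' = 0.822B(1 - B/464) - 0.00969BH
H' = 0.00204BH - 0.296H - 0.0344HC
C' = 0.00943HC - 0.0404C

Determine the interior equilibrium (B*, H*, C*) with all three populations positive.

From dC/dt = 0: 0.00943H* = 0.0404, so H* = 4.28.
From dB/dt = 0: 0.822(1 - B*/464) = 0.00969·4.28, giving B* = 464·(1 - 0.0505) = 441.
From dH/dt = 0: 0.00204·441 - 0.296 = 0.0344C*, so C* = 0.603/0.0344 = 17.5.

B* ≈ 441, H* ≈ 4.28, C* ≈ 17.5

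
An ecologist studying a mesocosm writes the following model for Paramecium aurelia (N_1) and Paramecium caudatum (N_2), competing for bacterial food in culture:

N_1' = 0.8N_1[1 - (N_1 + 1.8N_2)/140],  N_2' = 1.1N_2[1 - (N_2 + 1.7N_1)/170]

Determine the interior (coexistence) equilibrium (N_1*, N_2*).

N_1* ≈ 80.6, N_2* ≈ 33

Setting both brackets to zero gives the nullclines N_1 + 1.8N_2 = 140 and 1.7N_1 + N_2 = 170.
Substituting N_2 = 170 - 1.7N_1 into the first: N_1(1 - 1.8·1.7) = 140 - 1.8·170.
So N_1* = -166/-2.06 = 80.6, and then N_2* = 170 - 1.7·80.6 = 33.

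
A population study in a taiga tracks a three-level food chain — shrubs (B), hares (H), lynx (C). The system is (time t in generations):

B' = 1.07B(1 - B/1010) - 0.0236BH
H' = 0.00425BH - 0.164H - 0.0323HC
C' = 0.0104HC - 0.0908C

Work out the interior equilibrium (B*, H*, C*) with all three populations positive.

B* ≈ 816, H* ≈ 8.73, C* ≈ 102

From dC/dt = 0: 0.0104H* = 0.0908, so H* = 8.73.
From dB/dt = 0: 1.07(1 - B*/1010) = 0.0236·8.73, giving B* = 1010·(1 - 0.193) = 816.
From dH/dt = 0: 0.00425·816 - 0.164 = 0.0323C*, so C* = 3.3/0.0323 = 102.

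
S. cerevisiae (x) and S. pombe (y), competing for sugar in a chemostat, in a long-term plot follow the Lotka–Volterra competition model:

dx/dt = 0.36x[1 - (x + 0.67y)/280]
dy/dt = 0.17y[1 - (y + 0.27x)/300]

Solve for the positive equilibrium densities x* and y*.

x* ≈ 96.4, y* ≈ 274

Setting both brackets to zero gives the nullclines x + 0.67y = 280 and 0.27x + y = 300.
Substituting y = 300 - 0.27x into the first: x(1 - 0.67·0.27) = 280 - 0.67·300.
So x* = 79/0.819 = 96.4, and then y* = 300 - 0.27·96.4 = 274.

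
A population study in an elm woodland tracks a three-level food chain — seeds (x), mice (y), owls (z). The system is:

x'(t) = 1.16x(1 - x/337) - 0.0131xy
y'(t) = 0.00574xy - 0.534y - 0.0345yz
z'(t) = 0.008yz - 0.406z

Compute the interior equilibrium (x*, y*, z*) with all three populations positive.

x* ≈ 144, y* ≈ 50.8, z* ≈ 8.46

From dz/dt = 0: 0.008y* = 0.406, so y* = 50.8.
From dx/dt = 0: 1.16(1 - x*/337) = 0.0131·50.8, giving x* = 337·(1 - 0.573) = 144.
From dy/dt = 0: 0.00574·144 - 0.534 = 0.0345z*, so z* = 0.292/0.0345 = 8.46.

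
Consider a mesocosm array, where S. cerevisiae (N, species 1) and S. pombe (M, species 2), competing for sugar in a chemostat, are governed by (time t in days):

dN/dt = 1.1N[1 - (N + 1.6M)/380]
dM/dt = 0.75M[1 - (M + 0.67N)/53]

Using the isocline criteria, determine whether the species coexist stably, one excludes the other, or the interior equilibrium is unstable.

Compare the nullcline intercepts: K1/α12 = 380/1.6 = 238 > K2 = 53; K2/α21 = 53/0.67 = 79.1 < K1 = 380.
Since the inequalities point opposite ways, species 1 can invade but species 2 cannot.

species 1 excludes species 2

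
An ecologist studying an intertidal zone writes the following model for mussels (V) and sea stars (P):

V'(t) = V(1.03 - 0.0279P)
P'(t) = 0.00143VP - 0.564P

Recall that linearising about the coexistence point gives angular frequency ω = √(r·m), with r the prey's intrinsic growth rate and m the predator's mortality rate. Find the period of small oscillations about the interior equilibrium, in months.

Here r = 1.03 and m = 0.564, so r·m = 0.581.
ω = √0.581 = 0.762 per month, hence T = 2π/ω ≈ 8.24 months.

T ≈ 8.24 months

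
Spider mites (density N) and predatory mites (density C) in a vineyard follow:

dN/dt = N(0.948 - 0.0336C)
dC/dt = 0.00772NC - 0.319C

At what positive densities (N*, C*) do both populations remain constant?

Set dC/dt = 0 with C > 0: 0.00772N - 0.319 = 0, so N* = 0.319/0.00772 = 41.3.
Set dN/dt = 0 with N > 0: 0.948 - 0.0336C = 0, so C* = 0.948/0.0336 = 28.2.

N* ≈ 41.3, C* ≈ 28.2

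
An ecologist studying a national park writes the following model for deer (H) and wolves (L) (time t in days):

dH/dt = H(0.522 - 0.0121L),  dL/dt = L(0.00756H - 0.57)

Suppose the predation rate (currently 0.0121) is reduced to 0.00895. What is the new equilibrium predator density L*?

L* ≈ 58.3

At the interior fixed point, setting dH/dt = 0 with H > 0 fixes L* = (prey growth rate)/(HL coefficient) — independent of the other coefficients.
With the change, L* = 0.522/0.00895 = 58.3; it rises from 43.1.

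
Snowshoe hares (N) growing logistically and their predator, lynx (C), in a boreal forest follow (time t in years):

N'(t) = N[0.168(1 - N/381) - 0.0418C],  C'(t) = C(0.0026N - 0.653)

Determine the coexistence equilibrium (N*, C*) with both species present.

From dC/dt = 0 with C > 0: 0.0026N* = 0.653, so N* = 251.
Substitute into dN/dt = 0: 0.168(1 - 251/381) = 0.0418C*.
The bracket is 0.341, giving C* = 0.0573/0.0418 = 1.37.

N* ≈ 251, C* ≈ 1.37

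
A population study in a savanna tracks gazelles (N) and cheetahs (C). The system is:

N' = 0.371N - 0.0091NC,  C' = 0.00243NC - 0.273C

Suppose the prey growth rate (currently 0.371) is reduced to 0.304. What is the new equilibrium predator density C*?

At the interior fixed point, setting dN/dt = 0 with N > 0 fixes C* = (prey growth rate)/(NC coefficient) — independent of the other coefficients.
With the change, C* = 0.304/0.0091 = 33.4; it falls from 40.8.

C* ≈ 33.4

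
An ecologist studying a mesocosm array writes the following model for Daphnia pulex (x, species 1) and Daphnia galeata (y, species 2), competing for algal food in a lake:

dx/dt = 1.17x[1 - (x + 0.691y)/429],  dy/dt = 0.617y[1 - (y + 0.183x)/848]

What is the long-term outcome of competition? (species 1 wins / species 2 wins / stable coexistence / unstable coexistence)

species 2 excludes species 1

Compare the nullcline intercepts: K1/α12 = 429/0.691 = 621 < K2 = 848; K2/α21 = 848/0.183 = 4630 > K1 = 429.
Since the inequalities point opposite ways, species 2 can invade but species 1 cannot.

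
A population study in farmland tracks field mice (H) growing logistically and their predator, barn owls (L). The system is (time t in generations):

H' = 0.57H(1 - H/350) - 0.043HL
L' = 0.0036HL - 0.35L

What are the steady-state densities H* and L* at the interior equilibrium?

H* ≈ 97.2, L* ≈ 9.57

From dL/dt = 0 with L > 0: 0.0036H* = 0.35, so H* = 97.2.
Substitute into dH/dt = 0: 0.57(1 - 97.2/350) = 0.043L*.
The bracket is 0.722, giving L* = 0.412/0.043 = 9.57.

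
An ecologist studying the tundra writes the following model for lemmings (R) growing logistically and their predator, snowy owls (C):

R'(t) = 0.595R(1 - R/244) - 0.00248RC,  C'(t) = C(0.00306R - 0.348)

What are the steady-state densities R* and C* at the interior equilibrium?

R* ≈ 114, C* ≈ 128

From dC/dt = 0 with C > 0: 0.00306R* = 0.348, so R* = 114.
Substitute into dR/dt = 0: 0.595(1 - 114/244) = 0.00248C*.
The bracket is 0.534, giving C* = 0.318/0.00248 = 128.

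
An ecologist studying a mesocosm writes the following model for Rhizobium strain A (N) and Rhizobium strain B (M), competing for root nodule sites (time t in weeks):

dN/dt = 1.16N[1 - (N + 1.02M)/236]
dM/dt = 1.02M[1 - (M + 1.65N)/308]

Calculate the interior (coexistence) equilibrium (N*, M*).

N* ≈ 114, M* ≈ 119

Setting both brackets to zero gives the nullclines N + 1.02M = 236 and 1.65N + M = 308.
Substituting M = 308 - 1.65N into the first: N(1 - 1.02·1.65) = 236 - 1.02·308.
So N* = -78.2/-0.683 = 114, and then M* = 308 - 1.65·114 = 119.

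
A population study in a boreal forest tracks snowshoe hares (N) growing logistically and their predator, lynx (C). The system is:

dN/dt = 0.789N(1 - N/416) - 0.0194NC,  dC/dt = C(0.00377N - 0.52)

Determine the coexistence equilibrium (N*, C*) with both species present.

From dC/dt = 0 with C > 0: 0.00377N* = 0.52, so N* = 138.
Substitute into dN/dt = 0: 0.789(1 - 138/416) = 0.0194C*.
The bracket is 0.668, giving C* = 0.527/0.0194 = 27.2.

N* ≈ 138, C* ≈ 27.2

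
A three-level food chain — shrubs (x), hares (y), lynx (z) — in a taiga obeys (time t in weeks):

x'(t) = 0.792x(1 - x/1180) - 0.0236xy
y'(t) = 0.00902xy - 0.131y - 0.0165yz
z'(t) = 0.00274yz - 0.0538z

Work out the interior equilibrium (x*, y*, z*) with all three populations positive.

From dz/dt = 0: 0.00274y* = 0.0538, so y* = 19.6.
From dx/dt = 0: 0.792(1 - x*/1180) = 0.0236·19.6, giving x* = 1180·(1 - 0.585) = 490.
From dy/dt = 0: 0.00902·490 - 0.131 = 0.0165z*, so z* = 4.29/0.0165 = 260.

x* ≈ 490, y* ≈ 19.6, z* ≈ 260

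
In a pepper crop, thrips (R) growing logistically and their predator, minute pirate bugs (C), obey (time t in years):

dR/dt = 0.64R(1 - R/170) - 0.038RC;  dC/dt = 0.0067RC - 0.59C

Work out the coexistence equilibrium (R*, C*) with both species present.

R* ≈ 88.1, C* ≈ 8.12

From dC/dt = 0 with C > 0: 0.0067R* = 0.59, so R* = 88.1.
Substitute into dR/dt = 0: 0.64(1 - 88.1/170) = 0.038C*.
The bracket is 0.482, giving C* = 0.308/0.038 = 8.12.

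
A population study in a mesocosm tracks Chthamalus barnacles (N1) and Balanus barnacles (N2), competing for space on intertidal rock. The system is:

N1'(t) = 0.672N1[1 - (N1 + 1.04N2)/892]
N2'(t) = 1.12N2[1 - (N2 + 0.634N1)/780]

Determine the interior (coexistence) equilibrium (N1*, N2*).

N1* ≈ 237, N2* ≈ 630

Setting both brackets to zero gives the nullclines N1 + 1.04N2 = 892 and 0.634N1 + N2 = 780.
Substituting N2 = 780 - 0.634N1 into the first: N1(1 - 1.04·0.634) = 892 - 1.04·780.
So N1* = 80.8/0.341 = 237, and then N2* = 780 - 0.634·237 = 630.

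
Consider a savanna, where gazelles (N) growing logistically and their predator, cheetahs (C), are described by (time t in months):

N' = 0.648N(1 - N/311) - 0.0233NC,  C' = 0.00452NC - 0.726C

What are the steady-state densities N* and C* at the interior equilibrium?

N* ≈ 161, C* ≈ 13.4

From dC/dt = 0 with C > 0: 0.00452N* = 0.726, so N* = 161.
Substitute into dN/dt = 0: 0.648(1 - 161/311) = 0.0233C*.
The bracket is 0.484, giving C* = 0.313/0.0233 = 13.4.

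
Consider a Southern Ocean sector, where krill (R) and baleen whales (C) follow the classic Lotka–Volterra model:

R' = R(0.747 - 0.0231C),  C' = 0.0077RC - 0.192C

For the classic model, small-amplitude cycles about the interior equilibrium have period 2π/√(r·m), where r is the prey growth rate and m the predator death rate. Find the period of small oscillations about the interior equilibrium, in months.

T ≈ 16.6 months

Here r = 0.747 and m = 0.192, so r·m = 0.143.
ω = √0.143 = 0.379 per month, hence T = 2π/ω ≈ 16.6 months.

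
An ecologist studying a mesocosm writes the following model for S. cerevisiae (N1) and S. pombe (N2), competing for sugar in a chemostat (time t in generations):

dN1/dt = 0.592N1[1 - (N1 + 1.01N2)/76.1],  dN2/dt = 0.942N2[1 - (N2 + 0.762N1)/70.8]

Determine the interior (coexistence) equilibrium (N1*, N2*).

Setting both brackets to zero gives the nullclines N1 + 1.01N2 = 76.1 and 0.762N1 + N2 = 70.8.
Substituting N2 = 70.8 - 0.762N1 into the first: N1(1 - 1.01·0.762) = 76.1 - 1.01·70.8.
So N1* = 4.59/0.23 = 19.9, and then N2* = 70.8 - 0.762·19.9 = 55.6.

N1* ≈ 19.9, N2* ≈ 55.6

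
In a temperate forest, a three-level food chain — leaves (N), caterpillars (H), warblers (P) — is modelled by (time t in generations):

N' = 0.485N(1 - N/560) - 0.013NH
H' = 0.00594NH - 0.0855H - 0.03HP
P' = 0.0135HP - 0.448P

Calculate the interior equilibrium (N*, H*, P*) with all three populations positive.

From dP/dt = 0: 0.0135H* = 0.448, so H* = 33.2.
From dN/dt = 0: 0.485(1 - N*/560) = 0.013·33.2, giving N* = 560·(1 - 0.889) = 61.9.
From dH/dt = 0: 0.00594·61.9 - 0.0855 = 0.03P*, so P* = 0.282/0.03 = 9.4.

N* ≈ 61.9, H* ≈ 33.2, P* ≈ 9.4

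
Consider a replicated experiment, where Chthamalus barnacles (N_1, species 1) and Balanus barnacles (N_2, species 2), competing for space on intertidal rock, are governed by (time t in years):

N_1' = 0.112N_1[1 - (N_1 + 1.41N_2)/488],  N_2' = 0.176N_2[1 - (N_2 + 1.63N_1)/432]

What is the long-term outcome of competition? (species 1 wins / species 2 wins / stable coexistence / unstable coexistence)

unstable coexistence (outcome depends on initial conditions)

Compare the nullcline intercepts: K1/α12 = 488/1.41 = 346 < K2 = 432; K2/α21 = 432/1.63 = 265 < K1 = 488.
Since both are reversed, neither can invade when rare; the interior point is a saddle.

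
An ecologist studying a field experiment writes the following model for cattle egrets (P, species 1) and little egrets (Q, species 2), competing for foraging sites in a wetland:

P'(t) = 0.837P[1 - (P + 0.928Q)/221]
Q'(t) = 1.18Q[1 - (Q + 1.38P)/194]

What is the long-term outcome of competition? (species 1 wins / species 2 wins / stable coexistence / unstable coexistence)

species 1 excludes species 2

Compare the nullcline intercepts: K1/α12 = 221/0.928 = 238 > K2 = 194; K2/α21 = 194/1.38 = 141 < K1 = 221.
Since the inequalities point opposite ways, species 1 can invade but species 2 cannot.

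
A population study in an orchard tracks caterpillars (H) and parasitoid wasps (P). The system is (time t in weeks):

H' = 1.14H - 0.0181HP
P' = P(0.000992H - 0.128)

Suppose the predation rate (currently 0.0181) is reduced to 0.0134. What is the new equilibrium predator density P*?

At the interior fixed point, setting dH/dt = 0 with H > 0 fixes P* = (prey growth rate)/(HP coefficient) — independent of the other coefficients.
With the change, P* = 1.14/0.0134 = 85.1; it rises from 63.

P* ≈ 85.1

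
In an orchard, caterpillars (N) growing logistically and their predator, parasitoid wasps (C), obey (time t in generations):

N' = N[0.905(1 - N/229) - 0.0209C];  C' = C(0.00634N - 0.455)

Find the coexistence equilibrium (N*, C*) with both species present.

From dC/dt = 0 with C > 0: 0.00634N* = 0.455, so N* = 71.8.
Substitute into dN/dt = 0: 0.905(1 - 71.8/229) = 0.0209C*.
The bracket is 0.687, giving C* = 0.621/0.0209 = 29.7.

N* ≈ 71.8, C* ≈ 29.7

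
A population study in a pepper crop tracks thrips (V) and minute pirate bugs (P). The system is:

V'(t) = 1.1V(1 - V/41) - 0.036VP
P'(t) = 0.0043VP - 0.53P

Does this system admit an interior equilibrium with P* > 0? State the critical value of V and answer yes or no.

The predator equation gives dP/dt > 0 only when V > 0.53/0.0043 = 123.
Without the predator, V → K = 41. Since 41 < 123, the predator cannot invade.

Threshold V = 123; K < 123, so no, the predator goes extinct.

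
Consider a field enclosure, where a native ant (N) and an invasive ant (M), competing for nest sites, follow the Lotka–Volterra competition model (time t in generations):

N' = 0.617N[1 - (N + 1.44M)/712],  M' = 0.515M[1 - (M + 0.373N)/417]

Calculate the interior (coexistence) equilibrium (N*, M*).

Setting both brackets to zero gives the nullclines N + 1.44M = 712 and 0.373N + M = 417.
Substituting M = 417 - 0.373N into the first: N(1 - 1.44·0.373) = 712 - 1.44·417.
So N* = 112/0.463 = 241, and then M* = 417 - 0.373·241 = 327.

N* ≈ 241, M* ≈ 327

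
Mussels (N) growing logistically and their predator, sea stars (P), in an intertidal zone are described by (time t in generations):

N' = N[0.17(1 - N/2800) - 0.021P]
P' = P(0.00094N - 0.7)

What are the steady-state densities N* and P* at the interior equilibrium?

N* ≈ 745, P* ≈ 5.94

From dP/dt = 0 with P > 0: 0.00094N* = 0.7, so N* = 745.
Substitute into dN/dt = 0: 0.17(1 - 745/2800) = 0.021P*.
The bracket is 0.734, giving P* = 0.125/0.021 = 5.94.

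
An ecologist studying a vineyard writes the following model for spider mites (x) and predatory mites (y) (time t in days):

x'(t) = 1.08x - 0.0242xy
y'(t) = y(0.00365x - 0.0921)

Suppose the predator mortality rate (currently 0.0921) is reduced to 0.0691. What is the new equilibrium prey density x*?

x* ≈ 18.9

At the interior fixed point, setting dy/dt = 0 with y > 0 fixes x* = (predator death rate)/(xy coefficient) — independent of the other coefficients.
With the change, x* = 0.0691/0.00365 = 18.9; it falls from 25.2.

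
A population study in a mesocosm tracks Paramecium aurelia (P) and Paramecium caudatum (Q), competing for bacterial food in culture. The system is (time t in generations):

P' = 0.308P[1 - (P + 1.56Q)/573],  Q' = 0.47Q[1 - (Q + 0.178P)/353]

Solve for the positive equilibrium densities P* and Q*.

P* ≈ 30.9, Q* ≈ 347

Setting both brackets to zero gives the nullclines P + 1.56Q = 573 and 0.178P + Q = 353.
Substituting Q = 353 - 0.178P into the first: P(1 - 1.56·0.178) = 573 - 1.56·353.
So P* = 22.3/0.722 = 30.9, and then Q* = 353 - 0.178·30.9 = 347.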